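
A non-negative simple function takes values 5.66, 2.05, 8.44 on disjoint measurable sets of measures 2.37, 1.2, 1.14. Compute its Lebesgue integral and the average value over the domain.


Step 1: Integral = sum(value_i * measure_i)
= 5.66*2.37 + 2.05*1.2 + 8.44*1.14
= 13.4142 + 2.46 + 9.6216
= 25.4958
Step 2: Total measure of domain = 2.37 + 1.2 + 1.14 = 4.71
Step 3: Average value = 25.4958 / 4.71 = 5.413121


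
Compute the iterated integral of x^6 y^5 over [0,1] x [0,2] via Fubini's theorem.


By Fubini's theorem, the double integral factors as a product of single integrals:
Step 1: integral_0^1 x^6 dx = [x^7/7] from 0 to 1
     = 1^7/7 = 0.142857
Step 2: integral_0^2 y^5 dy = [y^6/6] from 0 to 2
     = 2^6/6 = 10.666667
Step 3: Double integral = 0.142857 * 10.666667 = 1.52381


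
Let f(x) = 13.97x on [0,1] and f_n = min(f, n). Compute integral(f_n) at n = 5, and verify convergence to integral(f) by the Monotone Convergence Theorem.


f(x) = 13.97x on [0,1]; f_n(x) = min(13.97x, n). At n = 5:
Step 1: f(x) reaches 5 at x = 5/13.97 = 0.35791
Step 2: integral(f_5) = integral(13.97x, 0, 0.35791) + integral(5, 0.35791, 1)
       = 13.97*0.35791^2/2 + 5*(1 - 0.35791)
       = 0.894775 + 3.210451
       = 4.105225
Step 3: As n -> infinity, f_n increases to f, so by MCT integral(f_n) -> integral(f) = 13.97/2 = 6.985.
Convergence: integral(f_5) = 4.105225 -> 6.985 as n -> infinity


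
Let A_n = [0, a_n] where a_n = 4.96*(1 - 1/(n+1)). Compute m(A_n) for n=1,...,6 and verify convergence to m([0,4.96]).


By continuity of measure from below: if A_n increases to A, then m(A_n) -> m(A).
Here A = [0, 4.96], so m(A) = 4.96
Step 1: a_1 = 4.96*(1 - 1/2) = 2.48, m(A_1) = 2.48
Step 2: a_2 = 4.96*(1 - 1/3) = 3.3067, m(A_2) = 3.3067
Step 3: a_3 = 4.96*(1 - 1/4) = 3.72, m(A_3) = 3.72
Step 4: a_4 = 4.96*(1 - 1/5) = 3.968, m(A_4) = 3.968
Step 5: a_5 = 4.96*(1 - 1/6) = 4.1333, m(A_5) = 4.1333
Step 6: a_6 = 4.96*(1 - 1/7) = 4.2514, m(A_6) = 4.2514
Limit: m(A_n) -> m([0,4.96]) = 4.96


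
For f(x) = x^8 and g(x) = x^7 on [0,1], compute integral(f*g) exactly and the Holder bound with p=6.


Step 1: Exact integral of f*g = integral(x^15, 0, 1) = 1/16
     = 0.0625
Step 2: Holder bound with p=6, q=1.2:
  ||f||_p = (integral x^48 dx)^(1/6) = (1/49)^(1/6) = 0.522758
  ||g||_q = (integral x^8.4 dx)^(1/1.2) = (1/9.4)^(1/1.2) = 0.154547
Step 3: Holder bound = ||f||_p * ||g||_q = 0.522758 * 0.154547 = 0.080791
Verification: 0.0625 <= 0.080791 (Holder holds)


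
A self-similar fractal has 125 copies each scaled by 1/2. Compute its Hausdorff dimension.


For a self-similar set with N copies scaled by 1/r:
dim_H = log(N)/log(r) = log(125)/log(2)
= 4.828314/0.693147
= 6.965784


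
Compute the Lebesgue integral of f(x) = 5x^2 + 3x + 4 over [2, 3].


The Lebesgue integral of a Riemann-integrable function agrees with the Riemann integral.
Antiderivative F(x) = (5/3)x^3 + (3/2)x^2 + 4x
F(3) = (5/3)*3^3 + (3/2)*3^2 + 4*3
     = (5/3)*27 + (3/2)*9 + 4*3
     = 45 + 13.5 + 12
     = 70.5
F(2) = 27.333333
Integral = F(3) - F(2) = 70.5 - 27.333333 = 43.166667


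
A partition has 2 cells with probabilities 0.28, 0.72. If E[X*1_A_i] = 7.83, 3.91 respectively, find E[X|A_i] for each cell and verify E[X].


For each cell A_i: E[X|A_i] = E[X*1_A_i] / P(A_i)
Step 1: E[X|A_1] = 7.83 / 0.28 = 27.964286
Step 2: E[X|A_2] = 3.91 / 0.72 = 5.430556
Verification: E[X] = sum E[X*1_A_i] = 7.83 + 3.91 = 11.74


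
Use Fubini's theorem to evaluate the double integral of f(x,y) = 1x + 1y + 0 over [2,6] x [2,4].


By Fubini, integrate in x first, then y.
Step 1: Fix y, integrate over x in [2,6]:
  integral(1x + 1y + 0, x=2..6)
  = 1*(6^2 - 2^2)/2 + (1y + 0)*(6 - 2)
  = 16 + (1y + 0)*4
  = 16 + 4y + 0
  = 16 + 4y
Step 2: Integrate over y in [2,4]:
  integral(16 + 4y, y=2..4)
  = 16*2 + 4*(4^2 - 2^2)/2
  = 32 + 24
  = 56


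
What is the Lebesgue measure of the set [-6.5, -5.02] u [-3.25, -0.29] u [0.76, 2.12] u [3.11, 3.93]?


For pairwise disjoint intervals, m(union) = sum of lengths.
= (-5.02 - -6.5) + (-0.29 - -3.25) + (2.12 - 0.76) + (3.93 - 3.11)
= 1.48 + 2.96 + 1.36 + 0.82
= 6.62


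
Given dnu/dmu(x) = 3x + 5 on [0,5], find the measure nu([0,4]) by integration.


nu(A) = integral_A (dnu/dmu) dmu = integral_0^4 (3x + 5) dx
Step 1: Antiderivative F(x) = (3/2)x^2 + 5x
Step 2: F(4) = (3/2)*4^2 + 5*4 = 24 + 20 = 44
Step 3: F(0) = (3/2)*0^2 + 5*0 = 0.0 + 0 = 0.0
Step 4: nu([0,4]) = F(4) - F(0) = 44 - 0.0 = 44


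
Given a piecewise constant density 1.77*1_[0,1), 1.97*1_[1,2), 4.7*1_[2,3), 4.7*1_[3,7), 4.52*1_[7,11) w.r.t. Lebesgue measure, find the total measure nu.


Integrate each piece of the Radon-Nikodym derivative:
Step 1: integral_0^1 1.77 dx = 1.77*(1-0) = 1.77*1 = 1.77
Step 2: integral_1^2 1.97 dx = 1.97*(2-1) = 1.97*1 = 1.97
Step 3: integral_2^3 4.7 dx = 4.7*(3-2) = 4.7*1 = 4.7
Step 4: integral_3^7 4.7 dx = 4.7*(7-3) = 4.7*4 = 18.8
Step 5: integral_7^11 4.52 dx = 4.52*(11-7) = 4.52*4 = 18.08
Total: 1.77 + 1.97 + 4.7 + 18.8 + 18.08 = 45.32


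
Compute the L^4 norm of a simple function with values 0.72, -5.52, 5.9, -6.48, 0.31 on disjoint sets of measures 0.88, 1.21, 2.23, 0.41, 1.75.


Step 1: Compute |f_i|^4 for each value:
  |0.72|^4 = 0.268739
  |-5.52|^4 = 928.445276
  |5.9|^4 = 1211.7361
  |-6.48|^4 = 1763.193692
  |0.31|^4 = 0.009235
Step 2: Multiply by measures and sum:
  0.268739 * 0.88 = 0.23649
  928.445276 * 1.21 = 1123.418784
  1211.7361 * 2.23 = 2702.171503
  1763.193692 * 0.41 = 722.909414
  0.009235 * 1.75 = 0.016162
Sum = 0.23649 + 1123.418784 + 2702.171503 + 722.909414 + 0.016162 = 4548.752352
Step 3: Take the p-th root:
||f||_4 = (4548.752352)^(1/4) = 8.212456


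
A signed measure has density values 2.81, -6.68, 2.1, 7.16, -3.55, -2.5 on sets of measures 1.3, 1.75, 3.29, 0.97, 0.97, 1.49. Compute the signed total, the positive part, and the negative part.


Step 1: Compute signed measure on each set:
  Set 1: 2.81 * 1.3 = 3.653
  Set 2: -6.68 * 1.75 = -11.69
  Set 3: 2.1 * 3.29 = 6.909
  Set 4: 7.16 * 0.97 = 6.9452
  Set 5: -3.55 * 0.97 = -3.4435
  Set 6: -2.5 * 1.49 = -3.725
Step 2: Total signed measure = (3.653) + (-11.69) + (6.909) + (6.9452) + (-3.4435) + (-3.725)
     = -1.3513
Step 3: Positive part mu+(X) = sum of positive contributions = 17.5072
Step 4: Negative part mu-(X) = |sum of negative contributions| = 18.8585


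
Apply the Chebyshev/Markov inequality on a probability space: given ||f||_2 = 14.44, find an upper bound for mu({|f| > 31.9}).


Chebyshev/Markov inequality: mu(|f| > eps) <= (||f||_p / eps)^p
Step 1: ||f||_2 / eps = 14.44 / 31.9 = 0.452665
Step 2: Raise to power p = 2:
  (0.452665)^2 = 0.204905
Step 3: Therefore mu(|f| > 31.9) <= 0.204905


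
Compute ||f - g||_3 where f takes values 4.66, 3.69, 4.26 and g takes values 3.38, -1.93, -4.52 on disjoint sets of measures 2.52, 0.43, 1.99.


Step 1: Compute differences f_i - g_i:
  4.66 - 3.38 = 1.28
  3.69 - -1.93 = 5.62
  4.26 - -4.52 = 8.78
Step 2: Compute |diff|^3 * measure for each set:
  |1.28|^3 * 2.52 = 2.097152 * 2.52 = 5.284823
  |5.62|^3 * 0.43 = 177.504328 * 0.43 = 76.326861
  |8.78|^3 * 1.99 = 676.836152 * 1.99 = 1346.903942
Step 3: Sum = 1428.515627
Step 4: ||f-g||_3 = (1428.515627)^(1/3) = 11.262332


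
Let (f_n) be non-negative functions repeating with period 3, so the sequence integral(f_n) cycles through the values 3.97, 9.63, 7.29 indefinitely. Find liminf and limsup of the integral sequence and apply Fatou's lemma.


The sequence (integral(f_n)) is periodic with period 3, repeating the values 3.97, 9.63, 7.29 indefinitely.
Step 1: For a periodic sequence, every tail (a_m, a_(m+1), ...) contains all 3 period values infinitely often.
Step 2: Hence inf of every tail = min of the period values = min(3.97, 9.63, 7.29) = 3.97.
        liminf_n integral(f_n) = sup over m of (inf of tail from m) = 3.97.
Step 3: Similarly sup of every tail = max of the period values = 9.63.
        limsup_n integral(f_n) = 9.63.
Step 4: Fatou's lemma: integral(liminf_n f_n) <= liminf_n integral(f_n) = 3.97.
        So the integral of the pointwise liminf is at most 3.97.


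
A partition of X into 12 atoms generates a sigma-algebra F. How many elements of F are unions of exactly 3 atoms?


Each element of F is a union of some subset of the 12 atoms.
Elements that are unions of exactly 3 atoms correspond to 3-element subsets of the 12 atoms.
Count = C(12, 3) = 12! / (3! * 9!) = 220.


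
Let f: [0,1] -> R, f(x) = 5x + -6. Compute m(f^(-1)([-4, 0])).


f^(-1)([-4, 0]) = {x : -4 <= 5x + -6 <= 0}
Solving: (-4 - -6)/5 <= x <= (0 - -6)/5
= [0.4, 1.2]
Intersecting with [0,1]: [0.4, 1]
Measure = 1 - 0.4 = 0.6


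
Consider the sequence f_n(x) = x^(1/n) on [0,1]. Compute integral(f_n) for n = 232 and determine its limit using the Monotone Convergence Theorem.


At n = 232: f_232(x) = x^(1/232).
Step 1: integral(x^(1/232), 0, 1) = [x^(1/232+1) / (1/232+1)] from 0 to 1
     = 1 / (1/232 + 1) = 1 / ((232+1)/232) = 232/(232+1)
     = 232/233 = 0.995708
Step 2: As n -> infinity, f_n(x) = x^(1/n) -> 1 for x in (0,1], and f_n is increasing in n.
By MCT, lim_n integral(f_n) = integral(lim_n f_n) = integral(1, 0, 1) = 1.
Step 3: Verify convergence: 232/233 = 0.995708 -> 1


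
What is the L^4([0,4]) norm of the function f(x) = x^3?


Step 1: ||f||_4 = (integral_0^4 |x^3|^4 dx)^(1/4)
     = (integral_0^4 x^12 dx)^(1/4)
Step 2: integral_0^4 x^12 dx = [x^13/(13)] from 0 to 4 = 4^13/13
     = 67108864/13 = 5.162220e+06
Step 3: ||f||_4 = (5.162220e+06)^(1/4) = 47.666047


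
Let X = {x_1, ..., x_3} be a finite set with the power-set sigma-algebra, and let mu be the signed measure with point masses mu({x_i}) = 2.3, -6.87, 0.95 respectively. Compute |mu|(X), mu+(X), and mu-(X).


Step 1: Every measurable set is a union of atoms (the cells / points), so a Hahn decomposition is
  obtained by grouping atoms by sign: P = union of atoms with mu > 0, N = union of the remaining atoms.
  Atoms in P (indices): 1, 3;  atoms in N (indices): 2
  Positive values: 2.3, 0.95
  Negative values: -6.87
Step 2: mu+(X) = mu(P) = sum of positive atom values = 3.25
Step 3: mu-(X) = -mu(N) = sum of |negative atom values| = 6.87
Step 4: |mu|(X) = mu+(X) + mu-(X) = 3.25 + 6.87 = 10.12


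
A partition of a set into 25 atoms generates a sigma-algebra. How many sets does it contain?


Each element of the sigma-algebra is a union of some subset of the 25 atoms.
The number of such subsets is 2^25 = 33554432.


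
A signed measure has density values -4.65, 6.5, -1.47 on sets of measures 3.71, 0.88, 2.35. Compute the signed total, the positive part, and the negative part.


Step 1: Compute signed measure on each set:
  Set 1: -4.65 * 3.71 = -17.2515
  Set 2: 6.5 * 0.88 = 5.72
  Set 3: -1.47 * 2.35 = -3.4545
Step 2: Total signed measure = (-17.2515) + (5.72) + (-3.4545)
     = -14.986
Step 3: Positive part mu+(X) = sum of positive contributions = 5.72
Step 4: Negative part mu-(X) = |sum of negative contributions| = 20.706


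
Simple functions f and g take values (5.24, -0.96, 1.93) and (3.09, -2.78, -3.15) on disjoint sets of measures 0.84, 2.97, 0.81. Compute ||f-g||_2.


Step 1: Compute differences f_i - g_i:
  5.24 - 3.09 = 2.15
  -0.96 - -2.78 = 1.82
  1.93 - -3.15 = 5.08
Step 2: Compute |diff|^2 * measure for each set:
  |2.15|^2 * 0.84 = 4.6225 * 0.84 = 3.8829
  |1.82|^2 * 2.97 = 3.3124 * 2.97 = 9.837828
  |5.08|^2 * 0.81 = 25.8064 * 0.81 = 20.903184
Step 3: Sum = 34.623912
Step 4: ||f-g||_2 = (34.623912)^(1/2) = 5.884209


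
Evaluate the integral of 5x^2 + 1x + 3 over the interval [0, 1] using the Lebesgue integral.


The Lebesgue integral of a Riemann-integrable function agrees with the Riemann integral.
Antiderivative F(x) = (5/3)x^3 + (1/2)x^2 + 3x
F(1) = (5/3)*1^3 + (1/2)*1^2 + 3*1
     = (5/3)*1 + (1/2)*1 + 3*1
     = 1.666667 + 0.5 + 3
     = 5.166667
F(0) = 0.0
Integral = F(1) - F(0) = 5.166667 - 0.0 = 5.166667


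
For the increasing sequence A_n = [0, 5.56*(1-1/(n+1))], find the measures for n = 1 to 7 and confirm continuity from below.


By continuity of measure from below: if A_n increases to A, then m(A_n) -> m(A).
Here A = [0, 5.56], so m(A) = 5.56
Step 1: a_1 = 5.56*(1 - 1/2) = 2.78, m(A_1) = 2.78
Step 2: a_2 = 5.56*(1 - 1/3) = 3.7067, m(A_2) = 3.7067
Step 3: a_3 = 5.56*(1 - 1/4) = 4.17, m(A_3) = 4.17
Step 4: a_4 = 5.56*(1 - 1/5) = 4.448, m(A_4) = 4.448
Step 5: a_5 = 5.56*(1 - 1/6) = 4.6333, m(A_5) = 4.6333
Step 6: a_6 = 5.56*(1 - 1/7) = 4.7657, m(A_6) = 4.7657
Step 7: a_7 = 5.56*(1 - 1/8) = 4.865, m(A_7) = 4.865
Limit: m(A_n) -> m([0,5.56]) = 5.56


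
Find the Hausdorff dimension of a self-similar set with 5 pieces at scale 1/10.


For a self-similar set with N copies scaled by 1/r:
dim_H = log(N)/log(r) = log(5)/log(10)
= 1.609438/2.302585
= 0.69897


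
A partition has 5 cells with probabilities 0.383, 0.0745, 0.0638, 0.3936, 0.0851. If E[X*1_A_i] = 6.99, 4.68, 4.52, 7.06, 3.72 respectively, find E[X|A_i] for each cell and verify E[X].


For each cell A_i: E[X|A_i] = E[X*1_A_i] / P(A_i)
Step 1: E[X|A_1] = 6.99 / 0.383 = 18.250653
Step 2: E[X|A_2] = 4.68 / 0.0745 = 62.818792
Step 3: E[X|A_3] = 4.52 / 0.0638 = 70.846395
Step 4: E[X|A_4] = 7.06 / 0.3936 = 17.936992
Step 5: E[X|A_5] = 3.72 / 0.0851 = 43.713278
Verification: E[X] = sum E[X*1_A_i] = 6.99 + 4.68 + 4.52 + 7.06 + 3.72 = 26.97


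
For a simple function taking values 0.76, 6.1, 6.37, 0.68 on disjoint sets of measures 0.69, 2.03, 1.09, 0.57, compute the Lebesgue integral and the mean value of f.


Step 1: Integral = sum(value_i * measure_i)
= 0.76*0.69 + 6.1*2.03 + 6.37*1.09 + 0.68*0.57
= 0.5244 + 12.383 + 6.9433 + 0.3876
= 20.2383
Step 2: Total measure of domain = 0.69 + 2.03 + 1.09 + 0.57 = 4.38
Step 3: Average value = 20.2383 / 4.38 = 4.620616


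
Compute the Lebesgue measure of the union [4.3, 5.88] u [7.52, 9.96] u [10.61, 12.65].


For pairwise disjoint intervals, m(union) = sum of lengths.
= (5.88 - 4.3) + (9.96 - 7.52) + (12.65 - 10.61)
= 1.58 + 2.44 + 2.04
= 6.06


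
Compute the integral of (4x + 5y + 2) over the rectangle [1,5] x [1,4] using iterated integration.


By Fubini, integrate in x first, then y.
Step 1: Fix y, integrate over x in [1,5]:
  integral(4x + 5y + 2, x=1..5)
  = 4*(5^2 - 1^2)/2 + (5y + 2)*(5 - 1)
  = 48 + (5y + 2)*4
  = 48 + 20y + 8
  = 56 + 20y
Step 2: Integrate over y in [1,4]:
  integral(56 + 20y, y=1..4)
  = 56*3 + 20*(4^2 - 1^2)/2
  = 168 + 150
  = 318


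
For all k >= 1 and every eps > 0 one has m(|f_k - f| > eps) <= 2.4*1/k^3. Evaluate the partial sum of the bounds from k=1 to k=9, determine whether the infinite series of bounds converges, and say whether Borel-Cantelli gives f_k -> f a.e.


Step 1: List the terms 2.4*1/k^3 for k = 1 to 9:
  k=1: 2.4
  k=2: 0.3
  k=3: 0.088889
  k=4: 0.0375
  k=5: 0.0192
  k=6: 0.011111
  k=7: 0.006997
  k=8: 0.004687
  k=9: 0.003292
Step 2: Partial sum = 2.4 + 0.3 + 0.088889 + 0.0375 + 0.0192 + 0.011111 + 0.006997 + 0.004687 + 0.003292
     = 2.871677
Step 3: The full series sum_(k>=1) 2.4*1/k^3 converges (p-series with p = 3 > 1; a constant multiple of a convergent series converges).
Step 4: Fix eps > 0. Since sum_k m(|f_k - f| > eps) < infinity, the Borel-Cantelli lemma gives
        m(limsup_k {|f_k - f| > eps}) = 0, i.e. for a.e. x, |f_k(x) - f(x)| <= eps for all large k.
        Applying this with eps = 1/j for j = 1, 2, ... and intersecting the countably many full-measure sets,
        for a.e. x we get limsup_k |f_k(x) - f(x)| <= 1/j for every j, hence f_k -> f almost everywhere.
Conclusion: series converges; Borel-Cantelli yields f_k -> f a.e.


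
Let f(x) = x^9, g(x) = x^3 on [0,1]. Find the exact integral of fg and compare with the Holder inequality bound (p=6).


Step 1: Exact integral of f*g = integral(x^12, 0, 1) = 1/13
     = 0.076923
Step 2: Holder bound with p=6, q=1.2:
  ||f||_p = (integral x^54 dx)^(1/6) = (1/55)^(1/6) = 0.51279
  ||g||_q = (integral x^3.6 dx)^(1/1.2) = (1/4.6)^(1/1.2) = 0.280351
Step 3: Holder bound = ||f||_p * ||g||_q = 0.51279 * 0.280351 = 0.143761
Verification: 0.076923 <= 0.143761 (Holder holds)


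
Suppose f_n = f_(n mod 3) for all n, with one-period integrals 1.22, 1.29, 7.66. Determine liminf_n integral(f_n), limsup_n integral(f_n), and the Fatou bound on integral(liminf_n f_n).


The sequence (integral(f_n)) is periodic with period 3, repeating the values 1.22, 1.29, 7.66 indefinitely.
Step 1: For a periodic sequence, every tail (a_m, a_(m+1), ...) contains all 3 period values infinitely often.
Step 2: Hence inf of every tail = min of the period values = min(1.22, 1.29, 7.66) = 1.22.
        liminf_n integral(f_n) = sup over m of (inf of tail from m) = 1.22.
Step 3: Similarly sup of every tail = max of the period values = 7.66.
        limsup_n integral(f_n) = 7.66.
Step 4: Fatou's lemma: integral(liminf_n f_n) <= liminf_n integral(f_n) = 1.22.
        So the integral of the pointwise liminf is at most 1.22.


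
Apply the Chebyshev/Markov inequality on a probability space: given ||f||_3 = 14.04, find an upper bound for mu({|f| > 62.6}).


Chebyshev/Markov inequality: mu(|f| > eps) <= (||f||_p / eps)^p
Step 1: ||f||_3 / eps = 14.04 / 62.6 = 0.224281
Step 2: Raise to power p = 3:
  (0.224281)^3 = 0.011282
Step 3: Therefore mu(|f| > 62.6) <= 0.011282


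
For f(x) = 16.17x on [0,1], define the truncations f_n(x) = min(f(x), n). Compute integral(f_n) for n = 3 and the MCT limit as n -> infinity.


f(x) = 16.17x on [0,1]; f_n(x) = min(16.17x, n). At n = 3:
Step 1: f(x) reaches 3 at x = 3/16.17 = 0.185529
Step 2: integral(f_3) = integral(16.17x, 0, 0.185529) + integral(3, 0.185529, 1)
       = 16.17*0.185529^2/2 + 3*(1 - 0.185529)
       = 0.278293 + 2.443414
       = 2.721707
Step 3: As n -> infinity, f_n increases to f, so by MCT integral(f_n) -> integral(f) = 16.17/2 = 8.085.
Convergence: integral(f_3) = 2.721707 -> 8.085 as n -> infinity


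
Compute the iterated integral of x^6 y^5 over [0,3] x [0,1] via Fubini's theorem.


By Fubini's theorem, the double integral factors as a product of single integrals:
Step 1: integral_0^3 x^6 dx = [x^7/7] from 0 to 3
     = 3^7/7 = 312.428571
Step 2: integral_0^1 y^5 dy = [y^6/6] from 0 to 1
     = 1^6/6 = 0.166667
Step 3: Double integral = 312.428571 * 0.166667 = 52.071429


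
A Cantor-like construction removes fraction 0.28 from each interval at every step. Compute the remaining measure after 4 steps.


Step 1: At each step, fraction remaining = 1 - 0.28 = 0.72
Step 2: After 4 steps, measure = (0.72)^4
Step 3: Computing the power step by step:
  After step 1: 0.72
  After step 2: 0.5184
  After step 3: 0.373248
  After step 4: 0.268739
Result = 0.268739


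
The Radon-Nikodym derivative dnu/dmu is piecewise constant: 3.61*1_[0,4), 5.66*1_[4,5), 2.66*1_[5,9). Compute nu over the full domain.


Integrate each piece of the Radon-Nikodym derivative:
Step 1: integral_0^4 3.61 dx = 3.61*(4-0) = 3.61*4 = 14.44
Step 2: integral_4^5 5.66 dx = 5.66*(5-4) = 5.66*1 = 5.66
Step 3: integral_5^9 2.66 dx = 2.66*(9-5) = 2.66*4 = 10.64
Total: 14.44 + 5.66 + 10.64 = 30.74


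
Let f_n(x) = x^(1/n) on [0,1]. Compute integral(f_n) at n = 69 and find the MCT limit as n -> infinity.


At n = 69: f_69(x) = x^(1/69).
Step 1: integral(x^(1/69), 0, 1) = [x^(1/69+1) / (1/69+1)] from 0 to 1
     = 1 / (1/69 + 1) = 1 / ((69+1)/69) = 69/(69+1)
     = 69/70 = 0.985714
Step 2: As n -> infinity, f_n(x) = x^(1/n) -> 1 for x in (0,1], and f_n is increasing in n.
By MCT, lim_n integral(f_n) = integral(lim_n f_n) = integral(1, 0, 1) = 1.
Step 3: Verify convergence: 69/70 = 0.985714 -> 1


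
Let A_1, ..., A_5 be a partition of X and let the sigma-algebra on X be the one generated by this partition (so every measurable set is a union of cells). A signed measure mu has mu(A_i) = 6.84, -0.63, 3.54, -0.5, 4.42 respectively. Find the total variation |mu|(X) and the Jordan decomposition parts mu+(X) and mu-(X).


Step 1: Every measurable set is a union of atoms (the cells / points), so a Hahn decomposition is
  obtained by grouping atoms by sign: P = union of atoms with mu > 0, N = union of the remaining atoms.
  Atoms in P (indices): 1, 3, 5;  atoms in N (indices): 2, 4
  Positive values: 6.84, 3.54, 4.42
  Negative values: -0.63, -0.5
Step 2: mu+(X) = mu(P) = sum of positive atom values = 14.8
Step 3: mu-(X) = -mu(N) = sum of |negative atom values| = 1.13
Step 4: |mu|(X) = mu+(X) + mu-(X) = 14.8 + 1.13 = 15.93


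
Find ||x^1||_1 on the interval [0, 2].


Step 1: ||f||_1 = (integral_0^2 |x^1|^1 dx)^(1/1)
     = (integral_0^2 x^1 dx)^(1/1)
Step 2: integral_0^2 x^1 dx = [x^2/(2)] from 0 to 2 = 2^2/2
     = 4/2 = 2
Step 3: ||f||_1 = (2)^(1/1) = 2


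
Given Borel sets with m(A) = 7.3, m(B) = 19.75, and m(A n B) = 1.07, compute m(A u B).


By inclusion-exclusion: m(A u B) = m(A) + m(B) - m(A n B)
= 7.3 + 19.75 - 1.07
= 25.98


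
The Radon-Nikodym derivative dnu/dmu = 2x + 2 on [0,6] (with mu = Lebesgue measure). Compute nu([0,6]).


nu(A) = integral_A (dnu/dmu) dmu = integral_0^6 (2x + 2) dx
Step 1: Antiderivative F(x) = (2/2)x^2 + 2x
Step 2: F(6) = (2/2)*6^2 + 2*6 = 36 + 12 = 48
Step 3: F(0) = (2/2)*0^2 + 2*0 = 0.0 + 0 = 0.0
Step 4: nu([0,6]) = F(6) - F(0) = 48 - 0.0 = 48


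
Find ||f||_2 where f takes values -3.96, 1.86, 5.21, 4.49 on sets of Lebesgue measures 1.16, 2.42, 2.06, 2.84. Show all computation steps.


Step 1: Compute |f_i|^2 for each value:
  |-3.96|^2 = 15.6816
  |1.86|^2 = 3.4596
  |5.21|^2 = 27.1441
  |4.49|^2 = 20.1601
Step 2: Multiply by measures and sum:
  15.6816 * 1.16 = 18.190656
  3.4596 * 2.42 = 8.372232
  27.1441 * 2.06 = 55.916846
  20.1601 * 2.84 = 57.254684
Sum = 18.190656 + 8.372232 + 55.916846 + 57.254684 = 139.734418
Step 3: Take the p-th root:
||f||_2 = (139.734418)^(1/2) = 11.820931


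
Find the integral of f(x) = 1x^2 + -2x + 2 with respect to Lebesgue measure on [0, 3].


The Lebesgue integral of a Riemann-integrable function agrees with the Riemann integral.
Antiderivative F(x) = (1/3)x^3 + (-2/2)x^2 + 2x
F(3) = (1/3)*3^3 + (-2/2)*3^2 + 2*3
     = (1/3)*27 + (-2/2)*9 + 2*3
     = 9 + -9 + 6
     = 6
F(0) = 0.0
Integral = F(3) - F(0) = 6 - 0.0 = 6


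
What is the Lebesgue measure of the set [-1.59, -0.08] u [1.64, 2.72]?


For pairwise disjoint intervals, m(union) = sum of lengths.
= (-0.08 - -1.59) + (2.72 - 1.64)
= 1.51 + 1.08
= 2.59


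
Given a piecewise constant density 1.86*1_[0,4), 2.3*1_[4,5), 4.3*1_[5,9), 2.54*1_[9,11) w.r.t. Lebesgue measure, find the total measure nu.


Integrate each piece of the Radon-Nikodym derivative:
Step 1: integral_0^4 1.86 dx = 1.86*(4-0) = 1.86*4 = 7.44
Step 2: integral_4^5 2.3 dx = 2.3*(5-4) = 2.3*1 = 2.3
Step 3: integral_5^9 4.3 dx = 4.3*(9-5) = 4.3*4 = 17.2
Step 4: integral_9^11 2.54 dx = 2.54*(11-9) = 2.54*2 = 5.08
Total: 7.44 + 2.3 + 17.2 + 5.08 = 32.02


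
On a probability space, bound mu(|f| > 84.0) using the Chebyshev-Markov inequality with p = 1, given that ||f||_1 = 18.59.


Chebyshev/Markov inequality: mu(|f| > eps) <= (||f||_p / eps)^p
Step 1: ||f||_1 / eps = 18.59 / 84.0 = 0.22131
Step 2: Raise to power p = 1:
  (0.22131)^1 = 0.22131
Step 3: Therefore mu(|f| > 84.0) <= 0.22131


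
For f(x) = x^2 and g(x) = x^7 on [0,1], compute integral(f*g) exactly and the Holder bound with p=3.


Step 1: Exact integral of f*g = integral(x^9, 0, 1) = 1/10
     = 0.1
Step 2: Holder bound with p=3, q=1.5:
  ||f||_p = (integral x^6 dx)^(1/3) = (1/7)^(1/3) = 0.522758
  ||g||_q = (integral x^10.5 dx)^(1/1.5) = (1/11.5)^(1/1.5) = 0.196276
Step 3: Holder bound = ||f||_p * ||g||_q = 0.522758 * 0.196276 = 0.102605
Verification: 0.1 <= 0.102605 (Holder holds)


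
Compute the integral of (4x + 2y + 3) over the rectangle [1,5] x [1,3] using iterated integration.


By Fubini, integrate in x first, then y.
Step 1: Fix y, integrate over x in [1,5]:
  integral(4x + 2y + 3, x=1..5)
  = 4*(5^2 - 1^2)/2 + (2y + 3)*(5 - 1)
  = 48 + (2y + 3)*4
  = 48 + 8y + 12
  = 60 + 8y
Step 2: Integrate over y in [1,3]:
  integral(60 + 8y, y=1..3)
  = 60*2 + 8*(3^2 - 1^2)/2
  = 120 + 32
  = 152


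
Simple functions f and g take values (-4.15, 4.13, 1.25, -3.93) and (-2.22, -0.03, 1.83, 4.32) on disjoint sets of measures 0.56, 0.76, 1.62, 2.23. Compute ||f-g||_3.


Step 1: Compute differences f_i - g_i:
  -4.15 - -2.22 = -1.93
  4.13 - -0.03 = 4.16
  1.25 - 1.83 = -0.58
  -3.93 - 4.32 = -8.25
Step 2: Compute |diff|^3 * measure for each set:
  |-1.93|^3 * 0.56 = 7.189057 * 0.56 = 4.025872
  |4.16|^3 * 0.76 = 71.991296 * 0.76 = 54.713385
  |-0.58|^3 * 1.62 = 0.195112 * 1.62 = 0.316081
  |-8.25|^3 * 2.23 = 561.515625 * 2.23 = 1252.179844
Step 3: Sum = 1311.235182
Step 4: ||f-g||_3 = (1311.235182)^(1/3) = 10.94528


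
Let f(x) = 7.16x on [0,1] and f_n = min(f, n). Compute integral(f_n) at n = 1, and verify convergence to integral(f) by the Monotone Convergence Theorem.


f(x) = 7.16x on [0,1]; f_n(x) = min(7.16x, n). At n = 1:
Step 1: f(x) reaches 1 at x = 1/7.16 = 0.139665
Step 2: integral(f_1) = integral(7.16x, 0, 0.139665) + integral(1, 0.139665, 1)
       = 7.16*0.139665^2/2 + 1*(1 - 0.139665)
       = 0.069832 + 0.860335
       = 0.930168
Step 3: As n -> infinity, f_n increases to f, so by MCT integral(f_n) -> integral(f) = 7.16/2 = 3.58.
Convergence: integral(f_1) = 0.930168 -> 3.58 as n -> infinity


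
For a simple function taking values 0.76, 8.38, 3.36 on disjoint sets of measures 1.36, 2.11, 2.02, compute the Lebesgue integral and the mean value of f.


Step 1: Integral = sum(value_i * measure_i)
= 0.76*1.36 + 8.38*2.11 + 3.36*2.02
= 1.0336 + 17.6818 + 6.7872
= 25.5026
Step 2: Total measure of domain = 1.36 + 2.11 + 2.02 = 5.49
Step 3: Average value = 25.5026 / 5.49 = 4.645282


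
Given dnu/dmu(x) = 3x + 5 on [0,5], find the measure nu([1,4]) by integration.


nu(A) = integral_A (dnu/dmu) dmu = integral_1^4 (3x + 5) dx
Step 1: Antiderivative F(x) = (3/2)x^2 + 5x
Step 2: F(4) = (3/2)*4^2 + 5*4 = 24 + 20 = 44
Step 3: F(1) = (3/2)*1^2 + 5*1 = 1.5 + 5 = 6.5
Step 4: nu([1,4]) = F(4) - F(1) = 44 - 6.5 = 37.5


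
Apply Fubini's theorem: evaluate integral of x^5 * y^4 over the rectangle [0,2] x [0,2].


By Fubini's theorem, the double integral factors as a product of single integrals:
Step 1: integral_0^2 x^5 dx = [x^6/6] from 0 to 2
     = 2^6/6 = 10.666667
Step 2: integral_0^2 y^4 dy = [y^5/5] from 0 to 2
     = 2^5/5 = 6.4
Step 3: Double integral = 10.666667 * 6.4 = 68.266667


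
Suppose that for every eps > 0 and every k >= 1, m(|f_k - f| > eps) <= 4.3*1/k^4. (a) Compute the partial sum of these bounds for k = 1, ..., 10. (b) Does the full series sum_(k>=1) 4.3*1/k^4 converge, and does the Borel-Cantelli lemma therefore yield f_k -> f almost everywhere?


Step 1: List the terms 4.3*1/k^4 for k = 1 to 10:
  k=1: 4.3
  k=2: 0.26875
  k=3: 0.053086
  k=4: 0.016797
  k=5: 0.00688
  k=6: 0.003318
  k=7: 0.001791
  k=8: 0.00105
  k=9: 6.553879e-04
  k=10: 4.300000e-04
Step 2: Partial sum = 4.3 + 0.26875 + 0.053086 + 0.016797 + 0.00688 + 0.003318 + 0.001791 + 0.00105 + 6.553879e-04 + 4.300000e-04
     = 4.652757
Step 3: The full series sum_(k>=1) 4.3*1/k^4 converges (p-series with p = 4 > 1; a constant multiple of a convergent series converges).
Step 4: Fix eps > 0. Since sum_k m(|f_k - f| > eps) < infinity, the Borel-Cantelli lemma gives
        m(limsup_k {|f_k - f| > eps}) = 0, i.e. for a.e. x, |f_k(x) - f(x)| <= eps for all large k.
        Applying this with eps = 1/j for j = 1, 2, ... and intersecting the countably many full-measure sets,
        for a.e. x we get limsup_k |f_k(x) - f(x)| <= 1/j for every j, hence f_k -> f almost everywhere.
Conclusion: series converges; Borel-Cantelli yields f_k -> f a.e.


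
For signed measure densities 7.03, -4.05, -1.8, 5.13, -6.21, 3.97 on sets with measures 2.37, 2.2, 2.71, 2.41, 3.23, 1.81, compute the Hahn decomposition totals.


Step 1: Compute signed measure on each set:
  Set 1: 7.03 * 2.37 = 16.6611
  Set 2: -4.05 * 2.2 = -8.91
  Set 3: -1.8 * 2.71 = -4.878
  Set 4: 5.13 * 2.41 = 12.3633
  Set 5: -6.21 * 3.23 = -20.0583
  Set 6: 3.97 * 1.81 = 7.1857
Step 2: Total signed measure = (16.6611) + (-8.91) + (-4.878) + (12.3633) + (-20.0583) + (7.1857)
     = 2.3638
Step 3: Positive part mu+(X) = sum of positive contributions = 36.2101
Step 4: Negative part mu-(X) = |sum of negative contributions| = 33.8463


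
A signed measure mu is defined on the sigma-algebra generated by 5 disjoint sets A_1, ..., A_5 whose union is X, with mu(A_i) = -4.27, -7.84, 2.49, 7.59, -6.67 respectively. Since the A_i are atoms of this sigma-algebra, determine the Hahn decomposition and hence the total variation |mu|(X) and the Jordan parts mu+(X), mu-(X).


Step 1: Every measurable set is a union of atoms (the cells / points), so a Hahn decomposition is
  obtained by grouping atoms by sign: P = union of atoms with mu > 0, N = union of the remaining atoms.
  Atoms in P (indices): 3, 4;  atoms in N (indices): 1, 2, 5
  Positive values: 2.49, 7.59
  Negative values: -4.27, -7.84, -6.67
Step 2: mu+(X) = mu(P) = sum of positive atom values = 10.08
Step 3: mu-(X) = -mu(N) = sum of |negative atom values| = 18.78
Step 4: |mu|(X) = mu+(X) + mu-(X) = 10.08 + 18.78 = 28.86


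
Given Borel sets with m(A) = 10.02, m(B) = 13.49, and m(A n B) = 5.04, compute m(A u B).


By inclusion-exclusion: m(A u B) = m(A) + m(B) - m(A n B)
= 10.02 + 13.49 - 5.04
= 18.47


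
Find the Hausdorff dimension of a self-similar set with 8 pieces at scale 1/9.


For a self-similar set with N copies scaled by 1/r:
dim_H = log(N)/log(r) = log(8)/log(9)
= 2.079442/2.197225
= 0.946395


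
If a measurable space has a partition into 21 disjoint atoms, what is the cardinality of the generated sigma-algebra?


Each element of the sigma-algebra is a union of some subset of the 21 atoms.
The number of such subsets is 2^21 = 2097152.


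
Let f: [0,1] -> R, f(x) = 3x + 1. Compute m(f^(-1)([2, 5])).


f^(-1)([2, 5]) = {x : 2 <= 3x + 1 <= 5}
Solving: (2 - 1)/3 <= x <= (5 - 1)/3
= [0.333333, 1.333333]
Intersecting with [0,1]: [0.333333, 1]
Measure = 1 - 0.333333 = 0.666667


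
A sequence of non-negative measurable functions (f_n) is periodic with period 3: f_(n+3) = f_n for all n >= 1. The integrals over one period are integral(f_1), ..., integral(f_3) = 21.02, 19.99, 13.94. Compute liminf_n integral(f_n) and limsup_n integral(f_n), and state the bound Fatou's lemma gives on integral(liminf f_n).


The sequence (integral(f_n)) is periodic with period 3, repeating the values 21.02, 19.99, 13.94 indefinitely.
Step 1: For a periodic sequence, every tail (a_m, a_(m+1), ...) contains all 3 period values infinitely often.
Step 2: Hence inf of every tail = min of the period values = min(21.02, 19.99, 13.94) = 13.94.
        liminf_n integral(f_n) = sup over m of (inf of tail from m) = 13.94.
Step 3: Similarly sup of every tail = max of the period values = 21.02.
        limsup_n integral(f_n) = 21.02.
Step 4: Fatou's lemma: integral(liminf_n f_n) <= liminf_n integral(f_n) = 13.94.
        So the integral of the pointwise liminf is at most 13.94.


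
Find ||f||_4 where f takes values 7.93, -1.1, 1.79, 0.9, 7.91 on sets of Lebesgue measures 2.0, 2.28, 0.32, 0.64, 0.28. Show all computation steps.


Step 1: Compute |f_i|^4 for each value:
  |7.93|^4 = 3954.510648
  |-1.1|^4 = 1.4641
  |1.79|^4 = 10.266257
  |0.9|^4 = 0.6561
  |7.91|^4 = 3914.767138
Step 2: Multiply by measures and sum:
  3954.510648 * 2.0 = 7909.021296
  1.4641 * 2.28 = 3.338148
  10.266257 * 0.32 = 3.285202
  0.6561 * 0.64 = 0.419904
  3914.767138 * 0.28 = 1096.134799
Sum = 7909.021296 + 3.338148 + 3.285202 + 0.419904 + 1096.134799 = 9012.199349
Step 3: Take the p-th root:
||f||_4 = (9012.199349)^(1/4) = 9.743336


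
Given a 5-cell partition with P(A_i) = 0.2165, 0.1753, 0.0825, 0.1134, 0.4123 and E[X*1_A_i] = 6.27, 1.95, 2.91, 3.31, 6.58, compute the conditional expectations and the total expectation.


For each cell A_i: E[X|A_i] = E[X*1_A_i] / P(A_i)
Step 1: E[X|A_1] = 6.27 / 0.2165 = 28.960739
Step 2: E[X|A_2] = 1.95 / 0.1753 = 11.123788
Step 3: E[X|A_3] = 2.91 / 0.0825 = 35.272727
Step 4: E[X|A_4] = 3.31 / 0.1134 = 29.188713
Step 5: E[X|A_5] = 6.58 / 0.4123 = 15.959253
Verification: E[X] = sum E[X*1_A_i] = 6.27 + 1.95 + 2.91 + 3.31 + 6.58 = 21.02


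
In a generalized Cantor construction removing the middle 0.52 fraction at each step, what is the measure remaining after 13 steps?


Step 1: At each step, fraction remaining = 1 - 0.52 = 0.48
Step 2: After 13 steps, measure = (0.48)^13
Result = 7.180192e-05


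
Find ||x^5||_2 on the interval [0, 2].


Step 1: ||f||_2 = (integral_0^2 |x^5|^2 dx)^(1/2)
     = (integral_0^2 x^10 dx)^(1/2)
Step 2: integral_0^2 x^10 dx = [x^11/(11)] from 0 to 2 = 2^11/11
     = 2048/11 = 186.181818
Step 3: ||f||_2 = (186.181818)^(1/2) = 13.644846


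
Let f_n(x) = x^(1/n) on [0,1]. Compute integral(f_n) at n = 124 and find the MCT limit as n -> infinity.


At n = 124: f_124(x) = x^(1/124).
Step 1: integral(x^(1/124), 0, 1) = [x^(1/124+1) / (1/124+1)] from 0 to 1
     = 1 / (1/124 + 1) = 1 / ((124+1)/124) = 124/(124+1)
     = 124/125 = 0.992
Step 2: As n -> infinity, f_n(x) = x^(1/n) -> 1 for x in (0,1], and f_n is increasing in n.
By MCT, lim_n integral(f_n) = integral(lim_n f_n) = integral(1, 0, 1) = 1.
Step 3: Verify convergence: 124/125 = 0.992 -> 1


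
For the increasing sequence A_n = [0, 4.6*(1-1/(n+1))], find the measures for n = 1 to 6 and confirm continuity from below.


By continuity of measure from below: if A_n increases to A, then m(A_n) -> m(A).
Here A = [0, 4.6], so m(A) = 4.6
Step 1: a_1 = 4.6*(1 - 1/2) = 2.3, m(A_1) = 2.3
Step 2: a_2 = 4.6*(1 - 1/3) = 3.0667, m(A_2) = 3.0667
Step 3: a_3 = 4.6*(1 - 1/4) = 3.45, m(A_3) = 3.45
Step 4: a_4 = 4.6*(1 - 1/5) = 3.68, m(A_4) = 3.68
Step 5: a_5 = 4.6*(1 - 1/6) = 3.8333, m(A_5) = 3.8333
Step 6: a_6 = 4.6*(1 - 1/7) = 3.9429, m(A_6) = 3.9429
Limit: m(A_n) -> m([0,4.6]) = 4.6


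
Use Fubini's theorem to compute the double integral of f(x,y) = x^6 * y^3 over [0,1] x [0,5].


By Fubini's theorem, the double integral factors as a product of single integrals:
Step 1: integral_0^1 x^6 dx = [x^7/7] from 0 to 1
     = 1^7/7 = 0.142857
Step 2: integral_0^5 y^3 dy = [y^4/4] from 0 to 5
     = 5^4/4 = 156.25
Step 3: Double integral = 0.142857 * 156.25 = 22.321429


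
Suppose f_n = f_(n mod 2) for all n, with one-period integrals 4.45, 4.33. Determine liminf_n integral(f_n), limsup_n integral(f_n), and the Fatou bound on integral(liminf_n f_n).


The sequence (integral(f_n)) is periodic with period 2, repeating the values 4.45, 4.33 indefinitely.
Step 1: For a periodic sequence, every tail (a_m, a_(m+1), ...) contains all 2 period values infinitely often.
Step 2: Hence inf of every tail = min of the period values = min(4.45, 4.33) = 4.33.
        liminf_n integral(f_n) = sup over m of (inf of tail from m) = 4.33.
Step 3: Similarly sup of every tail = max of the period values = 4.45.
        limsup_n integral(f_n) = 4.45.
Step 4: Fatou's lemma: integral(liminf_n f_n) <= liminf_n integral(f_n) = 4.33.
        So the integral of the pointwise liminf is at most 4.33.


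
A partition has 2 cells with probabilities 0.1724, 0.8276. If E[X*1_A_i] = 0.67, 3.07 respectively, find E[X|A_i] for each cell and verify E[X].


For each cell A_i: E[X|A_i] = E[X*1_A_i] / P(A_i)
Step 1: E[X|A_1] = 0.67 / 0.1724 = 3.886311
Step 2: E[X|A_2] = 3.07 / 0.8276 = 3.709522
Verification: E[X] = sum E[X*1_A_i] = 0.67 + 3.07 = 3.74


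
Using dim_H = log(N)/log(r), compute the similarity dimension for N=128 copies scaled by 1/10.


For a self-similar set with N copies scaled by 1/r:
dim_H = log(N)/log(r) = log(128)/log(10)
= 4.85203/2.302585
= 2.10721


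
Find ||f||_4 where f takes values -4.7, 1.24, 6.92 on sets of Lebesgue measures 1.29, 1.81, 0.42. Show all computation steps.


Step 1: Compute |f_i|^4 for each value:
  |-4.7|^4 = 487.9681
  |1.24|^4 = 2.364214
  |6.92|^4 = 2293.107305
Step 2: Multiply by measures and sum:
  487.9681 * 1.29 = 629.478849
  2.364214 * 1.81 = 4.279227
  2293.107305 * 0.42 = 963.105068
Sum = 629.478849 + 4.279227 + 963.105068 = 1596.863144
Step 3: Take the p-th root:
||f||_4 = (1596.863144)^(1/4) = 6.321453


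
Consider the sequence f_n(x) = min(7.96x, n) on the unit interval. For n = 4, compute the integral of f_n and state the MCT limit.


f(x) = 7.96x on [0,1]; f_n(x) = min(7.96x, n). At n = 4:
Step 1: f(x) reaches 4 at x = 4/7.96 = 0.502513
Step 2: integral(f_4) = integral(7.96x, 0, 0.502513) + integral(4, 0.502513, 1)
       = 7.96*0.502513^2/2 + 4*(1 - 0.502513)
       = 1.005025 + 1.98995
       = 2.994975
Step 3: As n -> infinity, f_n increases to f, so by MCT integral(f_n) -> integral(f) = 7.96/2 = 3.98.
Convergence: integral(f_4) = 2.994975 -> 3.98 as n -> infinity


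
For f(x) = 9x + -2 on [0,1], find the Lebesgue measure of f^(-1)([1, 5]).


f^(-1)([1, 5]) = {x : 1 <= 9x + -2 <= 5}
Solving: (1 - -2)/9 <= x <= (5 - -2)/9
= [0.333333, 0.777778]
Intersecting with [0,1]: [0.333333, 0.777778]
Measure = 0.777778 - 0.333333 = 0.444444


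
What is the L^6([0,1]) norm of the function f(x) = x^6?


Step 1: ||f||_6 = (integral_0^1 |x^6|^6 dx)^(1/6)
     = (integral_0^1 x^36 dx)^(1/6)
Step 2: integral_0^1 x^36 dx = [x^37/(37)] from 0 to 1 = 1^37/37
     = 1/37 = 0.027027
Step 3: ||f||_6 = (0.027027)^(1/6) = 0.547814


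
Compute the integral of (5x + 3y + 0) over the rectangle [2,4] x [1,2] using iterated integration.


By Fubini, integrate in x first, then y.
Step 1: Fix y, integrate over x in [2,4]:
  integral(5x + 3y + 0, x=2..4)
  = 5*(4^2 - 2^2)/2 + (3y + 0)*(4 - 2)
  = 30 + (3y + 0)*2
  = 30 + 6y + 0
  = 30 + 6y
Step 2: Integrate over y in [1,2]:
  integral(30 + 6y, y=1..2)
  = 30*1 + 6*(2^2 - 1^2)/2
  = 30 + 9
  = 39


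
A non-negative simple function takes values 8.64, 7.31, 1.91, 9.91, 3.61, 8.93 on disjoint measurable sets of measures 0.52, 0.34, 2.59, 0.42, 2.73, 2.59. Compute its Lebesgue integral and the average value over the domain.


Step 1: Integral = sum(value_i * measure_i)
= 8.64*0.52 + 7.31*0.34 + 1.91*2.59 + 9.91*0.42 + 3.61*2.73 + 8.93*2.59
= 4.4928 + 2.4854 + 4.9469 + 4.1622 + 9.8553 + 23.1287
= 49.0713
Step 2: Total measure of domain = 0.52 + 0.34 + 2.59 + 0.42 + 2.73 + 2.59 = 9.19
Step 3: Average value = 49.0713 / 9.19 = 5.339641


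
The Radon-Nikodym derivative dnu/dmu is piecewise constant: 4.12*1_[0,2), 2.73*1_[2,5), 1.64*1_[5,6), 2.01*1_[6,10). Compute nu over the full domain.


Integrate each piece of the Radon-Nikodym derivative:
Step 1: integral_0^2 4.12 dx = 4.12*(2-0) = 4.12*2 = 8.24
Step 2: integral_2^5 2.73 dx = 2.73*(5-2) = 2.73*3 = 8.19
Step 3: integral_5^6 1.64 dx = 1.64*(6-5) = 1.64*1 = 1.64
Step 4: integral_6^10 2.01 dx = 2.01*(10-6) = 2.01*4 = 8.04
Total: 8.24 + 8.19 + 1.64 + 8.04 = 26.11


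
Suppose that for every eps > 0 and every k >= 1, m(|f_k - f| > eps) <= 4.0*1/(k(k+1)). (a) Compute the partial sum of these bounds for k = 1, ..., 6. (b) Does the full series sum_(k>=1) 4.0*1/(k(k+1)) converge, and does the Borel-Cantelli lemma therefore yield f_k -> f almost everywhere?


Step 1: List the terms 4.0*1/(k(k+1)) for k = 1 to 6:
  k=1: 2
  k=2: 0.666667
  k=3: 0.333333
  k=4: 0.2
  k=5: 0.133333
  k=6: 0.095238
Step 2: Partial sum = 2 + 0.666667 + 0.333333 + 0.2 + 0.133333 + 0.095238
     = 3.428571
Step 3: The full series sum_(k>=1) 4.0*1/(k(k+1)) converges (telescoping series sum 1/(k(k+1)) = 1; a constant multiple of a convergent series converges).
Step 4: Fix eps > 0. Since sum_k m(|f_k - f| > eps) < infinity, the Borel-Cantelli lemma gives
        m(limsup_k {|f_k - f| > eps}) = 0, i.e. for a.e. x, |f_k(x) - f(x)| <= eps for all large k.
        Applying this with eps = 1/j for j = 1, 2, ... and intersecting the countably many full-measure sets,
        for a.e. x we get limsup_k |f_k(x) - f(x)| <= 1/j for every j, hence f_k -> f almost everywhere.
Conclusion: series converges; Borel-Cantelli yields f_k -> f a.e.


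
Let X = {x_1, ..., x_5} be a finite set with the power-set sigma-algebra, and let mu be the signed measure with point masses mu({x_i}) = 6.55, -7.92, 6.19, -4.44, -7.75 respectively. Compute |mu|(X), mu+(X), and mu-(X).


Step 1: Every measurable set is a union of atoms (the cells / points), so a Hahn decomposition is
  obtained by grouping atoms by sign: P = union of atoms with mu > 0, N = union of the remaining atoms.
  Atoms in P (indices): 1, 3;  atoms in N (indices): 2, 4, 5
  Positive values: 6.55, 6.19
  Negative values: -7.92, -4.44, -7.75
Step 2: mu+(X) = mu(P) = sum of positive atom values = 12.74
Step 3: mu-(X) = -mu(N) = sum of |negative atom values| = 20.11
Step 4: |mu|(X) = mu+(X) + mu-(X) = 12.74 + 20.11 = 32.85
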